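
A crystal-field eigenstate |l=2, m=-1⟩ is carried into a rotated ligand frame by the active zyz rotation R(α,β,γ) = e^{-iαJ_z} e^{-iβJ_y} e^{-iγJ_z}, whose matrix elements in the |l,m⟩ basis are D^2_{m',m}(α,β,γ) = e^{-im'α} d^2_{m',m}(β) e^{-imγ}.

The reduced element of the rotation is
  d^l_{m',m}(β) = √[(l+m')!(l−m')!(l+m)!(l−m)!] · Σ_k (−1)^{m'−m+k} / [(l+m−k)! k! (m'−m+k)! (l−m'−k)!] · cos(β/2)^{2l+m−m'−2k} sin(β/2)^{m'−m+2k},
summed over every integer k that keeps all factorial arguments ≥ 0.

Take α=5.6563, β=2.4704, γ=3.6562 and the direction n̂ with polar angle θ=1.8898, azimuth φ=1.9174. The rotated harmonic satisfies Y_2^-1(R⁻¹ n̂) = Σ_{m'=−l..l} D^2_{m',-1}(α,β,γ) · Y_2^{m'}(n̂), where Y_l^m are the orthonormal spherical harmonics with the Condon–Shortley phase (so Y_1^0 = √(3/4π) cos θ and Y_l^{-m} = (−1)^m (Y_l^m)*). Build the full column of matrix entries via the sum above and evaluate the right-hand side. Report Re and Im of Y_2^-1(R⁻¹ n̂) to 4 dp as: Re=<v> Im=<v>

Need the full column D^2_{m',-1} for m'=−2..2 at α=5.6563, β=2.4704, γ=3.6562.
cos(β/2)=0.329332, sin(β/2)=0.944214
d^2_{-2,-1}: single k=1 term ⇒ +0.067453;  D = -0.049850+0.045441i
d^2_{-1,-1}: k∈[0..1] ⇒ +0.011764 -0.290089 = -0.278325;  D = +0.276573-0.031184i
d^2_{0,-1}: k∈[0..1] ⇒ -0.082613 +0.679081 = +0.596468;  D = -0.519217-0.293577i
d^2_{1,-1}: k∈[0..1] ⇒ +0.290089 -0.794844 = -0.504755;  D = +0.210098+0.458952i
d^2_{2,-1}: single k=0 term ⇒ -0.554467;  D = -0.108841+0.543679i
Y_2^{m'}(θ=1.8898,φ=1.9174) and Σ D·Y over m':
  (-0.0499+0.0454i)·(-0.2679+0.2226i)  (+0.2766-0.0312i)·(+0.0782+0.2164i)  (-0.5192-0.2936i)·(-0.2223+0.0000i)  (+0.2101+0.4590i)·(-0.0782+0.2164i)  (-0.1088+0.5437i)·(-0.2679-0.2226i)
Y_2^-1(R⁻¹ n̂) = +0.181468-0.012424i

Re=0.1815 Im=-0.0124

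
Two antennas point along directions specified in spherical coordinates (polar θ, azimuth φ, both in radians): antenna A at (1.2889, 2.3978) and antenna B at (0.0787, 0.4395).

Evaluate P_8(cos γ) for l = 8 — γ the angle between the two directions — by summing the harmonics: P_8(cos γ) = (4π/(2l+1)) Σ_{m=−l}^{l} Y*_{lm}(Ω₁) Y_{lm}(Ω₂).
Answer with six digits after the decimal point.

-0.149931

Addition theorem: P_8(cos γ) = (4π/17) Σ_m Y*_{lm}(Ω₁) Y_{lm}(Ω₂), m = −8…8:
  term(m=-8) = (-0.000000, 0.000000)   from Y*(Ω₁)=(0.352972, 0.122025), Y(Ω₂)=(-0.000000, 0.000000)
  term(m=-7) = (0.000000, 0.000000)   from Y*(Ω₁)=(-0.205198, -0.380882), Y(Ω₂)=(-0.000000, -0.000000)
  term(m=-6) = (0.000000, -0.000000)   from Y*(Ω₁)=(-0.011739, 0.046045), Y(Ω₂)=(-0.000001, -0.000001)
  term(m=-5) = (0.000009, 0.000004)   from Y*(Ω₁)=(-0.285025, 0.185670), Y(Ω₂)=(-0.000017, -0.000023)
  term(m=-4) = (-0.000002, -0.000091)   from Y*(Ω₁)=(0.176844, 0.029705), Y(Ω₂)=(-0.000095, -0.000500)
  term(m=-3) = (0.001602, -0.000693)   from Y*(Ω₁)=(0.161396, 0.207706), Y(Ω₂)=(0.001656, -0.006425)
  term(m=-2) = (-0.010008, -0.009802)   from Y*(Ω₁)=(0.018887, -0.226452), Y(Ω₂)=(0.039328, -0.047476)
  term(m=-1) = (0.031083, -0.076158)   from Y*(Ω₁)=(0.164807, -0.151634), Y(Ω₂)=(0.332390, -0.156280)
  term(m=+0) = (-0.248196, -0.000000)   from Y*(Ω₁)=(-0.239347, -0.000000), Y(Ω₂)=(1.036973, 0.000000)
  term(m=+1) = (0.031083, 0.076158)   from Y*(Ω₁)=(-0.164807, -0.151634), Y(Ω₂)=(-0.332390, -0.156280)
  term(m=+2) = (-0.010008, 0.009802)   from Y*(Ω₁)=(0.018887, 0.226452), Y(Ω₂)=(0.039328, 0.047476)
  term(m=+3) = (0.001602, 0.000693)   from Y*(Ω₁)=(-0.161396, 0.207706), Y(Ω₂)=(-0.001656, -0.006425)
  term(m=+4) = (-0.000002, 0.000091)   from Y*(Ω₁)=(0.176844, -0.029705), Y(Ω₂)=(-0.000095, 0.000500)
  term(m=+5) = (0.000009, -0.000004)   from Y*(Ω₁)=(0.285025, 0.185670), Y(Ω₂)=(0.000017, -0.000023)
  term(m=+6) = (0.000000, 0.000000)   from Y*(Ω₁)=(-0.011739, -0.046045), Y(Ω₂)=(-0.000001, 0.000001)
  term(m=+7) = (0.000000, -0.000000)   from Y*(Ω₁)=(0.205198, -0.380882), Y(Ω₂)=(0.000000, -0.000000)
  term(m=+8) = (-0.000000, -0.000000)   from Y*(Ω₁)=(0.352972, -0.122025), Y(Ω₂)=(-0.000000, -0.000000)
Σ over m = (-0.202829, 0.000000); ×(4π/17) → (-0.149931, 0.000000). Real part: -0.149931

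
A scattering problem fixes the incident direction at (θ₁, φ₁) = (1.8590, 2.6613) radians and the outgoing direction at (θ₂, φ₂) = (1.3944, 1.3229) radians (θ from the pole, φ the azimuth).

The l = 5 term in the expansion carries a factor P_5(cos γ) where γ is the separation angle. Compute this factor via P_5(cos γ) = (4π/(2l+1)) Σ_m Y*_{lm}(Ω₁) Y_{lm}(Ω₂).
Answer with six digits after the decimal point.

0.273989

Addition theorem: P_5(cos γ) = (4π/11) Σ_m Y*_{lm}(Ω₁) Y_{lm}(Ω₂), m = −5…5:
  [-5]  conj(Y_{5,-5})(Ω₁) = 0.27763 + 0.25356j ; Y_{5,-5}(Ω₂) = 0.40588 - 0.13962j ; Δ = 0.14809 + 0.06415j
  [-4]  conj(Y_{5,-4})(Ω₁) = 0.12099 + 0.33107j ; Y_{5,-4}(Ω₂) = 0.13243 + 0.20248j ; Δ = -0.05101 + 0.06834j
  [-3]  conj(Y_{5,-3})(Ω₁) = 0.01078 - 0.08251j ; Y_{5,-3}(Ω₂) = 0.16154 - 0.17561j ; Δ = -0.01275 - 0.01522j
  [-2]  conj(Y_{5,-2})(Ω₁) = 0.19224 - 0.27493j ; Y_{5,-2}(Ω₂) = 0.23012 + 0.12446j ; Δ = 0.07846 - 0.03934j
  [-1]  conj(Y_{5,-1})(Ω₁) = -0.00164 + 0.00086j ; Y_{5,-1}(Ω₂) = 0.04555 - 0.17998j ; Δ = 0.00008 + 0.00034j
  [+0]  conj(Y_{5,0})(Ω₁) = -0.32430 + 0.00000j ; Y_{5,0}(Ω₂) = 0.26483 + 0.00000j ; Δ = -0.08588 + 0.00000j
  [+1]  conj(Y_{5,1})(Ω₁) = 0.00164 + 0.00086j ; Y_{5,1}(Ω₂) = -0.04555 - 0.17998j ; Δ = 0.00008 - 0.00034j
  [+2]  conj(Y_{5,2})(Ω₁) = 0.19224 + 0.27493j ; Y_{5,2}(Ω₂) = 0.23012 - 0.12446j ; Δ = 0.07846 + 0.03934j
  [+3]  conj(Y_{5,3})(Ω₁) = -0.01078 - 0.08251j ; Y_{5,3}(Ω₂) = -0.16154 - 0.17561j ; Δ = -0.01275 + 0.01522j
  [+4]  conj(Y_{5,4})(Ω₁) = 0.12099 - 0.33107j ; Y_{5,4}(Ω₂) = 0.13243 - 0.20248j ; Δ = -0.05101 - 0.06834j
  [+5]  conj(Y_{5,5})(Ω₁) = -0.27763 + 0.25356j ; Y_{5,5}(Ω₂) = -0.40588 - 0.13962j ; Δ = 0.14809 - 0.06415j
Total Σ_m = 0.23984 + 0.00000j. Multiply by 1.142397: 0.27399 + 0.00000j. P_5(cos γ) = 0.273989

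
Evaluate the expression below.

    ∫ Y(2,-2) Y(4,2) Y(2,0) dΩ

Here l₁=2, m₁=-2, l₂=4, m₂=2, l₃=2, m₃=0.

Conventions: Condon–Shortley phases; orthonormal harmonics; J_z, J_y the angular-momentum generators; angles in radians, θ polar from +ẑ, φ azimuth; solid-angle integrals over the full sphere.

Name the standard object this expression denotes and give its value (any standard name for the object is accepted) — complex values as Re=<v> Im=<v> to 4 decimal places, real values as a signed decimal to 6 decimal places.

This is a Gaunt coefficient — the integral of a triple product of spherical harmonics over the sphere.
Rules hold: Σm=0, L=8 even, 2≤2≤6.
N = 5·9·5 = 225
Δ = 4!·0!·4!/9! = 1/630
Racah Σ t=2..2: t=2:+1/16 = 1/16
⇒ 3j(2 4 2; 0 0 0)² = 2/35, sgn +1
Racah Σ t=4..4: t=4:+1/96 = 1/96
⇒ 3j(2 4 2; -2 2 0)² = 1/42, sgn +1
4πI² = N·(3j₀)²·(3jₘ)² = 15/49
I = +1·√(0.306122/4π) = 0.15607835

Gaunt coefficient, +0.156078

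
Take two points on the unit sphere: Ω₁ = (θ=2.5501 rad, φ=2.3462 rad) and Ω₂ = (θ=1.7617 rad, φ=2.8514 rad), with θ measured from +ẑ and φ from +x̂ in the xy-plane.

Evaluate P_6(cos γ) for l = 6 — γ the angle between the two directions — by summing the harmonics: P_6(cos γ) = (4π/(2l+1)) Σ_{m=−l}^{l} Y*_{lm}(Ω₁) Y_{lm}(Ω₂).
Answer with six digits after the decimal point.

Term-by-term m-sum for l=6 (normalisation 4π/13 = 0.966644):
  m=-6: Y*=+0.000870+0.014494i  Y=-0.073369+0.426497i  product -0.006245-0.000692i
  m=-5: Y*=-0.050237+0.055527i  Y=+0.034635+0.287640i  product -0.017712-0.012527i
  m=-4: Y*=-0.226760+0.009070i  Y=-0.079824-0.183647i  product +0.019767+0.040920i
  m=-3: Y*=-0.312555-0.294352i  Y=-0.196294-0.232945i  product -0.007215+0.130588i
  m=-2: Y*=-0.008635-0.431912i  Y=+0.103634+0.067955i  product +0.028456-0.045348i
  m=-1: Y*=-0.000393+0.000401i  Y=+0.291421+0.087025i  product -0.000150+0.000083i
  m=+0: Y*=-0.421845-0.000000i  Y=-0.102802+0.000000i  product +0.043366+0.000000i
  m=+1: Y*=+0.000393+0.000401i  Y=-0.291421+0.087025i  product -0.000150-0.000083i
  m=+2: Y*=-0.008635+0.431912i  Y=+0.103634-0.067955i  product +0.028456+0.045348i
  m=+3: Y*=+0.312555-0.294352i  Y=+0.196294-0.232945i  product -0.007215-0.130588i
  m=+4: Y*=-0.226760-0.009070i  Y=-0.079824+0.183647i  product +0.019767-0.040920i
  m=+5: Y*=+0.050237+0.055527i  Y=-0.034635+0.287640i  product -0.017712+0.012527i
  m=+6: Y*=+0.000870-0.014494i  Y=-0.073369-0.426497i  product -0.006245+0.000692i
Σ over m = +0.077167-0.000000i; ×(4π/13) → +0.074593-0.000000i. Real part: 0.074593

0.074593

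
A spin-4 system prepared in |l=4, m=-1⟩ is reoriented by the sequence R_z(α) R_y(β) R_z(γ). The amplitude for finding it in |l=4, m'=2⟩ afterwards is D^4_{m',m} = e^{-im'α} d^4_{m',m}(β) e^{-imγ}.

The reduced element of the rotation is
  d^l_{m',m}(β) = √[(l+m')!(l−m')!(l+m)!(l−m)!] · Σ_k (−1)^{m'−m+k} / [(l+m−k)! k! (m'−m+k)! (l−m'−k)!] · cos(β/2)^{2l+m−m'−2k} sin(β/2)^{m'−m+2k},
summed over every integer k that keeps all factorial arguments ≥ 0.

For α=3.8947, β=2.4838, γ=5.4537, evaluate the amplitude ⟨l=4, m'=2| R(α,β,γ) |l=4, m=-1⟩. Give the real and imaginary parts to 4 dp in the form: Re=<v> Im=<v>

First d^4_{2,-1}(β=2.4838), then the phase factors e^{-i(2)α} and e^{-i(-1)γ}:
c=cos(2.483800/2)=0.322999, s=sin(2.483800/2)=0.946399; N=√[720·2·6·120]=1018.233765
Admissible k: 0..2 (factorial args all ≥0)
  k=0: (−1)^3·1018.2338/(72)·0.3230^5·0.9464^3 = -0.042145
  k=1: (−1)^4·1018.2338/(48)·0.3230^3·0.9464^5 = +0.542726
  k=2: (−1)^5·1018.2338/(240)·0.3230^1·0.9464^7 = -0.931876
d^4_{2,-1}(2.4838) = -0.042145 +0.542726 -0.931876 = -0.431295
Phases: e^{-i·(2)·3.8947}=+0.064537-0.997915i, e^{-i·(-1)·5.4537}=+0.675255-0.737584i ⇒ D=+0.298657+0.311157i

Re=0.2987 Im=0.3112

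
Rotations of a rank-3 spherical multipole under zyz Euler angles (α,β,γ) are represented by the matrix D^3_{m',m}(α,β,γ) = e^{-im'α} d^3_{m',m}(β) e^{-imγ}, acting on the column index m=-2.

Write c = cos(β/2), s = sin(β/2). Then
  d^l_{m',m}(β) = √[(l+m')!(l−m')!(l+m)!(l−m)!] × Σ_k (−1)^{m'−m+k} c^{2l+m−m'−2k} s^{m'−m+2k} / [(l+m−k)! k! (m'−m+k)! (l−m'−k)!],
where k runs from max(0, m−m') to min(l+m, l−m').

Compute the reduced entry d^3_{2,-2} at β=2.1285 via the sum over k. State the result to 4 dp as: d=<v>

d^3_{2,-2}(β=2.1285) via the finite sum:
c=cos(2.128500/2)=0.485160, s=sin(2.128500/2)=0.874425; N=√[120·1·1·120]=120.000000
Admissible k: 0..1 (factorial args all ≥0)
  k=0: (−1)^4·120.0000/(24)·0.4852^2·0.8744^4 = +0.688068
  k=1: (−1)^5·120.0000/(120)·0.4852^0·0.8744^6 = -0.447030
d^3_{2,-2}(2.1285) = +0.688068 -0.447030 = +0.241038

d=0.2410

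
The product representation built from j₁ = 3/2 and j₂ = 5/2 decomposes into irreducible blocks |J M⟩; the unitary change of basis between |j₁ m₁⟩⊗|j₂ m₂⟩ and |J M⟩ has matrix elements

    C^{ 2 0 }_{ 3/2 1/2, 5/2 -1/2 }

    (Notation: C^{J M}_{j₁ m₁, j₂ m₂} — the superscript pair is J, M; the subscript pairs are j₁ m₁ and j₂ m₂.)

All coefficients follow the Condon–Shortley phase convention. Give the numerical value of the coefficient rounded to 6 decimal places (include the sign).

j₁+j₂−J=2  J+j₁−j₂=1  J−j₁+j₂=3  j₁+j₂+J+1=7
(j₁±m₁, j₂±m₂, J±M) = (2,1,2,3,2,2)
P² = 8/7
sum k=0..1:
  [0] +1/4 = 1/4
  [1] −1/2 = -1/2
S = -1/4
C² = P²·S² = 1/14 ; C = -0.267261

-0.267261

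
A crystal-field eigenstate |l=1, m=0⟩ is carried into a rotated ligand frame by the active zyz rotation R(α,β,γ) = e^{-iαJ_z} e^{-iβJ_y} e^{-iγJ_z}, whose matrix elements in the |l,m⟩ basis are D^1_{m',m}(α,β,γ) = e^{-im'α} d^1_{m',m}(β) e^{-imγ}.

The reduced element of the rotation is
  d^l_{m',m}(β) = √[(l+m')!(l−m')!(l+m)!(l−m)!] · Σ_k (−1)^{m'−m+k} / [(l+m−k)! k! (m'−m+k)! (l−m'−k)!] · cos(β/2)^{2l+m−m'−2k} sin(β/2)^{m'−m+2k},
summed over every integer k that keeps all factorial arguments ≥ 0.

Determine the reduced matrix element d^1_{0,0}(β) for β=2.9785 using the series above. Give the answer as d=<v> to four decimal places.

d^1_{0,0}(β=2.9785) via the finite sum:
Half-angle: c=0.081456, s=0.996677. N=√(1·1·1·1)=1.000000
The bounds max(0,m−m')=0 and min(l+m,l−m')=1 give 2 terms
  k=0: (−1)^0·1.0000/(1)·0.0815^2·0.9967^0 = +0.006635
  k=1: (−1)^1·1.0000/(1)·0.0815^0·0.9967^2 = -0.993365
d^1_{0,0}(2.9785) = +0.006635 -0.993365 = -0.986730

d=-0.9867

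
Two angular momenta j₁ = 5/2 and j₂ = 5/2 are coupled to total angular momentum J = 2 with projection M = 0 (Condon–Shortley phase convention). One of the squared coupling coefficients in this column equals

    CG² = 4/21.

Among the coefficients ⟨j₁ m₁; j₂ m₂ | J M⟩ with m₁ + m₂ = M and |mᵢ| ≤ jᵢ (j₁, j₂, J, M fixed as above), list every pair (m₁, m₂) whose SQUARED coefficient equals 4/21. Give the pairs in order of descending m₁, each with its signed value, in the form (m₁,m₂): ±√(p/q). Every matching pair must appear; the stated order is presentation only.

(1/2,-1/2): −√(4/21); (-1/2,1/2): +√(4/21)

Admissible pairs with m₁+m₂ = M = 0: (-5/2,5/2), (-3/2,3/2), (-1/2,1/2), (1/2,-1/2), (3/2,-3/2), (5/2,-5/2)
  (m₁,m₂)=(5/2,-5/2): CG² = 25/84, CG = +√(25/84)
  (m₁,m₂)=(3/2,-3/2): CG² = 1/84, CG = +√(1/84)
  (m₁,m₂)=(1/2,-1/2): CG² = 4/21, CG = −√(4/21)   ← matches the target
  (m₁,m₂)=(-1/2,1/2): CG² = 4/21, CG = +√(4/21)   ← matches the target
  (m₁,m₂)=(-3/2,3/2): CG² = 1/84, CG = −√(1/84)
  (m₁,m₂)=(-5/2,5/2): CG² = 25/84, CG = −√(25/84)
Pairs with CG² = 4/21: (1/2,-1/2): −√(4/21); (-1/2,1/2): +√(4/21)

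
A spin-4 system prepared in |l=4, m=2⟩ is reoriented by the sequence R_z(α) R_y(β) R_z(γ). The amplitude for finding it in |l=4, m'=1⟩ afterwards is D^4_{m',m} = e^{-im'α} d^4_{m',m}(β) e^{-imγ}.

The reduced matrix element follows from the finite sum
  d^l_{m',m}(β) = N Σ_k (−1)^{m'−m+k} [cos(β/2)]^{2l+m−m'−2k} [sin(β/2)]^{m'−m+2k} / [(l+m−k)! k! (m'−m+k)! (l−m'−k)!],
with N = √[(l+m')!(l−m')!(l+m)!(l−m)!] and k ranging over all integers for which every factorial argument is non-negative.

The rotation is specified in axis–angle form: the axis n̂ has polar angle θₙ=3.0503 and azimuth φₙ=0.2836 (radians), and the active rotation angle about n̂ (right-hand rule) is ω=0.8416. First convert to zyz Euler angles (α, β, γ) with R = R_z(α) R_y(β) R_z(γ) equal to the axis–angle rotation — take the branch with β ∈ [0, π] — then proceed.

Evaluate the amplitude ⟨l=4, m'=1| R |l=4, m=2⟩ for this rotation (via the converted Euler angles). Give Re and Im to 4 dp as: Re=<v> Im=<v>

Axis–angle → zyz. n̂ = (sinθₙcosφₙ, sinθₙsinφₙ, cosθₙ) = (+0.087524, +0.025509, -0.995836), ω = 0.8416.
R = I cosω + sinω [n̂]ₓ + (1−cosω) n̂n̂ᵀ gives
  R = [+0.668827, +0.743350, -0.010065; -0.741860, +0.666488, -0.073745; -0.048110, +0.056790, +0.997226]
β = atan2(√(R₁₃²+R₂₃²), R₃₃) = 0.074498; α = atan2(R₂₃, R₁₃) mod 2π = 4.576743; γ = atan2(R₃₂, −R₃₁) mod 2π = 0.867950
D^4_{1,2}(4.5767,0.0745,0.8680) = e^{-i·1·4.5767}·d^4_{1,2}(0.0745)·e^{-i·2·0.8680}. Compute d first:
With c≡cos(β/2)=0.999306 and s≡sin(β/2)=0.037240, N=[120·6·720·2]^{1/2}=1018.233765
The bounds max(0,m−m')=1 and min(l+m,l−m')=3 give 3 terms
  k=1: (−1)^0·1018.2338/(240)·0.9993^7·0.0372^1 = +0.157232
  k=2: (−1)^1·1018.2338/(48)·0.9993^5·0.0372^3 = -0.001092
  k=3: (−1)^2·1018.2338/(72)·0.9993^3·0.0372^5 = +0.000001
d^4_{1,2}(0.0745) = +0.157232 -0.001092 +0.000001 = +0.156141
Attach z-rotation phases: D = e^{-i(1)(4.5767)}·(+0.156141)·e^{-i(2)(0.8680)} = +0.156074-0.004599i

Re=0.1561 Im=-0.0046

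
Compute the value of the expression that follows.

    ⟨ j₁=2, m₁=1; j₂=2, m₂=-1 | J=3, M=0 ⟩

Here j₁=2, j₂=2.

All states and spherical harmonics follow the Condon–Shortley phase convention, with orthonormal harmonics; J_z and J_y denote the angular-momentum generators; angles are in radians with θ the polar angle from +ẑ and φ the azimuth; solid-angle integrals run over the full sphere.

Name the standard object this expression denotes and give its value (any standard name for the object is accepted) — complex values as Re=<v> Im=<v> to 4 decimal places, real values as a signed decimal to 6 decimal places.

This is a Clebsch–Gordan (vector-coupling) coefficient.
√[7·1!3!3!/8! · 3!1!1!3!3!3!] = √(81/10)
  +(−1)^0/∏(0,1,1,1,2,2)! = 1/4  (running 1/4)
  +(−1)^1/∏(1,0,0,0,3,3)! = -1/36  (running 2/9)
⟨..|..⟩ = √(81/10)·(2/9) = +0.632456

Clebsch–Gordan coefficient, +√(2/5) ≈ +0.632456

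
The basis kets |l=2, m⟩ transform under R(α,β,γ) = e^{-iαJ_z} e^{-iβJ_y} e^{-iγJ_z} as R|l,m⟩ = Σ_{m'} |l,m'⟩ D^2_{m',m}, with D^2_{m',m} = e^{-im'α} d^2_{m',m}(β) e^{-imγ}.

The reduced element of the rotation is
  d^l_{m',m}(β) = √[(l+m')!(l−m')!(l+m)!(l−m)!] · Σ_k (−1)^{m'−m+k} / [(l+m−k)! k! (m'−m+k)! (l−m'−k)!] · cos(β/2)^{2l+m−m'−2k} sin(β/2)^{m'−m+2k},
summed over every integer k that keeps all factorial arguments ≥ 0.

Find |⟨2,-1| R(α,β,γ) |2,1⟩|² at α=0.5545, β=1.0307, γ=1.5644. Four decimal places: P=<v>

P=0.2427

Split into d^2_{-1,1}(β=1.0307) × two z-phases.
Half-angle: c=0.870120, s=0.492839. N=√(1·6·6·1)=6.000000
The bounds max(0,m−m')=2 and min(l+m,l−m')=3 give 2 terms
  k=2: (−1)^0·6.0000/(2)·0.8701^2·0.4928^2 = +0.551684
  k=3: (−1)^1·6.0000/(6)·0.8701^0·0.4928^4 = -0.058996
d^2_{-1,1}(1.0307) = +0.551684 -0.058996 = +0.492689
|D^2_{-1,1}|² = |d^2_{-1,1}(β)|² = (+0.492689)² = 0.242742 (the z-rotation phases have unit modulus)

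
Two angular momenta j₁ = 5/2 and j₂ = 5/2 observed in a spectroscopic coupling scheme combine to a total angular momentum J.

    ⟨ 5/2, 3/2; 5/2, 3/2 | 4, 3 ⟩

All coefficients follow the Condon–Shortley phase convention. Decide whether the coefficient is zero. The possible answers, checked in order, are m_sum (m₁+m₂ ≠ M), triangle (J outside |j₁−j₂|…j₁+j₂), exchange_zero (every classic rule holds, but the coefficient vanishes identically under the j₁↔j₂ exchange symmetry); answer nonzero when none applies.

exchange_zero

m-sum: m₁+m₂ = 3/2+3/2 = 3, M = 3  ✓
triangle: |j₁−j₂| = 0 ≤ J = 4 ≤ j₁+j₂ = 5  ✓
exchange: j₁=j₂ and m₁=m₂, and (−1)^(j₁+j₂−J) = (−1)^1 = −1 forces ⟨j₁m₁;j₂m₂|JM⟩ = −⟨j₂m₂;j₁m₁|JM⟩ = −⟨j₁m₁;j₂m₂|JM⟩ ⇒ the coefficient vanishes identically
Racah sum check: Σ_k collapses to 0 ⇒ CG = 0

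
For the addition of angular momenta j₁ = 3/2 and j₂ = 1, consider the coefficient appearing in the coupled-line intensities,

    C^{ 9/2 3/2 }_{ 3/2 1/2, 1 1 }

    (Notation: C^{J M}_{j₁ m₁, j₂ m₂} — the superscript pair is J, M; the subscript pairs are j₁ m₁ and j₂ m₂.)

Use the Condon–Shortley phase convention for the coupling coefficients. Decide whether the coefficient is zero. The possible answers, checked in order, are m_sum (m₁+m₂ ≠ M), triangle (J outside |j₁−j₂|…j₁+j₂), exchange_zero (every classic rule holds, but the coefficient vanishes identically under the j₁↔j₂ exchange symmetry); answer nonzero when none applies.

triangle

m-sum: m₁+m₂ = 1/2+1 = 3/2, M = 3/2  ✓
triangle: need |j₁−j₂| ≤ J ≤ j₁+j₂, i.e. J ∈ [1/2, 5/2]; J = 9/2 is outside ✗ ⇒ coefficient is 0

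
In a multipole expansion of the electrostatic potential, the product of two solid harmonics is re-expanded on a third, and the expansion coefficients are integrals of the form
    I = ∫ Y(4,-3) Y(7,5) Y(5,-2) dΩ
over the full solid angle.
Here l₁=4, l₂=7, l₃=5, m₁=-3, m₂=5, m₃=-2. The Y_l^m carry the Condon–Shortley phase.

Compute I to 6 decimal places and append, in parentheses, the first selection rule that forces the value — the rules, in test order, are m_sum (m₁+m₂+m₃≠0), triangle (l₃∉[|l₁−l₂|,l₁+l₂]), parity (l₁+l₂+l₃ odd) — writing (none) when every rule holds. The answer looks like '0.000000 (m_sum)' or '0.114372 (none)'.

-0.026159 (none)

Checks pass: Σm=0; 16 even; l₃=5∈[3,11].
(2·4+1)(2·7+1)(2·5+1) = 1485
Δ: 6! 2! 8! / 17! → 1/6126120
sum: t=2:+1/69120 t=3:−1/20736 t=4:+1/69120 = -1/51840
3j²(4 7 5; 0 0 0) = Δ·Π!·Σ² = 280/21879  (sign +1)
sum: t=5:−1/1209600 t=6:+1/1036800 = 1/7257600
3j²(4 7 5; -3 5 -2) = Δ·Π!·Σ² = 1/2210  (sign -1)
combine: 4πI² = 1485·280/21879·1/2210 = 420/48841
take √, sign -1: I = -0.02615938
No selection rule forces the value: the integral is nonzero (none).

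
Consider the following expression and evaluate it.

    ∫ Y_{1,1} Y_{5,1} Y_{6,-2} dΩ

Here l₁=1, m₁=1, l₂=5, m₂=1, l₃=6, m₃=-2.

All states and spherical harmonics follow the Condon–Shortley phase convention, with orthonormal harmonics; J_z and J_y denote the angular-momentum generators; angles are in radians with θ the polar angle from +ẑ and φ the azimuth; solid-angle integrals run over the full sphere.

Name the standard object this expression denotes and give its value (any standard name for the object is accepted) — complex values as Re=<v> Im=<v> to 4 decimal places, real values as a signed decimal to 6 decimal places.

This is a Gaunt coefficient — the integral of a triple product of spherical harmonics over the sphere.
m-sum 0 ✓  L=12 even ✓  4≤6≤6 ✓
Π(2lᵢ+1) = 3×11×13 = 429
triangle coeff Δ(1,5,6) = 1/858
Σ_t [0,0]: t=0:+1/14400 = 1/14400
(3j)²=6/143 [(1 5 6; 0 0 0)], sign=+1
Σ_t [0,0]: t=0:+1/34560 = 1/34560
(3j)²=14/429 [(1 5 6; 1 1 -2)], sign=+1
⇒ 4πI² = 84/143
I = (+1)√(84/143/(4π)) = 0.21620548

Gaunt coefficient, +0.216205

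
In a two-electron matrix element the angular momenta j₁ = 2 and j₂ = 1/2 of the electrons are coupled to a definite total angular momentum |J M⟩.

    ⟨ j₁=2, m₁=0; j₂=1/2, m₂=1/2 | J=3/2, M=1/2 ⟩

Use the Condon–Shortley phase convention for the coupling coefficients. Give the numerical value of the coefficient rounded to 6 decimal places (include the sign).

√[4·1!3!0!/5! · 2!2!1!0!2!1!] = √(8/5)
  +(−1)^1/∏(1,0,1,0,2,0)! = -1/2  (running -1/2)
⟨..|..⟩ = √(8/5)·(-1/2) = -0.632456

−√(2/5) ≈ -0.632456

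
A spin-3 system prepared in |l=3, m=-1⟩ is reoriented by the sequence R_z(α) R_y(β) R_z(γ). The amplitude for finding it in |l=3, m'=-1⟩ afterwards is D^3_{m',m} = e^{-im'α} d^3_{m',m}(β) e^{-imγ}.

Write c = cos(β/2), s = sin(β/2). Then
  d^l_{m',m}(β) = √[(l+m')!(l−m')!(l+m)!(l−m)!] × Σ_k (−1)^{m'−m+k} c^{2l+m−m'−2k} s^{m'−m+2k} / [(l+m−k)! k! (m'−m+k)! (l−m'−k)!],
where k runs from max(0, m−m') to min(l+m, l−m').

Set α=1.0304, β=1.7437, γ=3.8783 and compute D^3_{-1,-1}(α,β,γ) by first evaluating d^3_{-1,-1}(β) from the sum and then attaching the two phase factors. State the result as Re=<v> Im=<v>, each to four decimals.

Re=0.0235 Im=-0.1182

D^3_{-1,-1}(1.0304,1.7437,3.8783) = e^{-i·-1·1.0304}·d^3_{-1,-1}(1.7437)·e^{-i·-1·3.8783}. Compute d first:
c=cos(1.743700/2)=0.643411, s=sin(1.743700/2)=0.765521; N=√[2·24·2·24]=48.000000
Admissible k: 0..2 (factorial args all ≥0)
  k=0: (−1)^0·48.0000/(48)·0.6434^6·0.7655^0 = +0.070947
  k=1: (−1)^1·48.0000/(6)·0.6434^4·0.7655^2 = -0.803450
  k=2: (−1)^2·48.0000/(8)·0.6434^2·0.7655^4 = +0.853014
d^3_{-1,-1}(1.7437) = +0.070947 -0.803450 +0.853014 = +0.120511
D = (+0.514476+0.857505i)·(+0.120511)·(-0.740685-0.671853i) = +0.023506-0.118196i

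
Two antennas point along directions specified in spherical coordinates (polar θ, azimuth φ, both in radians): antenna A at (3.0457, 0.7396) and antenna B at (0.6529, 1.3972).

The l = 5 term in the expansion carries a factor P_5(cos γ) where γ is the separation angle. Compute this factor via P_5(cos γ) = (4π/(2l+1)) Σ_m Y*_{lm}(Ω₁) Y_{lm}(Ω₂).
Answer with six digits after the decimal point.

0.413683

Term-by-term m-sum for l=5 (normalisation 4π/11 = 1.142397):
  m=-5: Y*=(-0.000003, -0.000002)  Y=(0.029301, -0.024821)  product (-0.000000, 0.000000)
  m=-4: Y*=(0.000121, -0.000022)  Y=(0.122016, 0.101607)  product (0.000017, 0.000010)
  m=-3: Y*=(-0.001451, 0.001917)  Y=(-0.180547, 0.314757)  product (-0.000341, -0.000803)
  m=-2: Y*=(-0.002790, -0.030377)  Y=(-0.417114, -0.150933)  product (-0.003421, 0.013092)
  m=-1: Y*=(0.175456, 0.160078)  Y=(0.017704, -0.100957)  product (0.019267, -0.014879)
  m=+0: Y*=(-0.872158, -0.000000)  Y=(-0.379604, 0.000000)  product (0.331075, 0.000000)
  m=+1: Y*=(-0.175456, 0.160078)  Y=(-0.017704, -0.100957)  product (0.019267, 0.014879)
  m=+2: Y*=(-0.002790, 0.030377)  Y=(-0.417114, 0.150933)  product (-0.003421, -0.013092)
  m=+3: Y*=(0.001451, 0.001917)  Y=(0.180547, 0.314757)  product (-0.000341, 0.000803)
  m=+4: Y*=(0.000121, 0.000022)  Y=(0.122016, -0.101607)  product (0.000017, -0.000010)
  m=+5: Y*=(0.000003, -0.000002)  Y=(-0.029301, -0.024821)  product (-0.000000, -0.000000)
Σ over m = (0.362118, -0.000000); ×(4π/11) → (0.413683, -0.000000). Real part: 0.413683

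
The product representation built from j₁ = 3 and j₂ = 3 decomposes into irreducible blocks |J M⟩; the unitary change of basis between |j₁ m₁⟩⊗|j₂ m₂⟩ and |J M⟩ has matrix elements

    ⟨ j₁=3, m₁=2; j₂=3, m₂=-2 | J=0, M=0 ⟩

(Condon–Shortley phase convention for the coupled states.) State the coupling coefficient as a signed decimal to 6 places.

j₁+j₂−J=6  J+j₁−j₂=0  J−j₁+j₂=0  j₁+j₂+J+1=7
(j₁±m₁, j₂±m₂, J±M) = (5,1,1,5,0,0)
P² = 14400/7
sum k=1..1:
  [1] −1/120 = -1/120
S = -1/120
C² = P²·S² = 1/7 ; C = -0.377964

−√(1/7) ≈ -0.377964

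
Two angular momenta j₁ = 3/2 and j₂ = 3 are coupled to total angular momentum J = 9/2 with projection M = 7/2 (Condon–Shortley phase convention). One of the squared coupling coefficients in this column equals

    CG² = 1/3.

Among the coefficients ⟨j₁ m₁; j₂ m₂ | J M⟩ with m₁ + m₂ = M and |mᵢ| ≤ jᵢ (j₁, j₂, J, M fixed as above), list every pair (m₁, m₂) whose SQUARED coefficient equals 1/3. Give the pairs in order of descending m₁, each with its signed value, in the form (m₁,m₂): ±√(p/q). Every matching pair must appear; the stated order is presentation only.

(1/2,3): +√(1/3)

Admissible pairs with m₁+m₂ = M = 7/2: (1/2,3), (3/2,2)
  (m₁,m₂)=(3/2,2): CG² = 2/3, CG = +√(2/3)
  (m₁,m₂)=(1/2,3): CG² = 1/3, CG = +√(1/3)   ← matches the target
Pairs with CG² = 1/3: (1/2,3): +√(1/3)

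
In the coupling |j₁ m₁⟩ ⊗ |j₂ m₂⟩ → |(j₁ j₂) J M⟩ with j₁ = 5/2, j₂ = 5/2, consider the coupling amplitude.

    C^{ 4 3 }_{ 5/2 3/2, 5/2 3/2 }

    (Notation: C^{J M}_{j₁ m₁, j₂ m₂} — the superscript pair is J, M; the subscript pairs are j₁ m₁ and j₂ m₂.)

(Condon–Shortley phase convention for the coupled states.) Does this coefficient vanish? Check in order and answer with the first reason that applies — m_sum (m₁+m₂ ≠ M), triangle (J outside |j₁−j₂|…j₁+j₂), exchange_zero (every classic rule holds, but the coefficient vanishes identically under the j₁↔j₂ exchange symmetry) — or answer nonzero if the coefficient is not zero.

exchange_zero

m-sum: m₁+m₂ = 3/2+3/2 = 3, M = 3  ✓
triangle: |j₁−j₂| = 0 ≤ J = 4 ≤ j₁+j₂ = 5  ✓
exchange: j₁=j₂ and m₁=m₂, and (−1)^(j₁+j₂−J) = (−1)^1 = −1 forces ⟨j₁m₁;j₂m₂|JM⟩ = −⟨j₂m₂;j₁m₁|JM⟩ = −⟨j₁m₁;j₂m₂|JM⟩ ⇒ the coefficient vanishes identically
Racah sum check: Σ_k collapses to 0 ⇒ CG = 0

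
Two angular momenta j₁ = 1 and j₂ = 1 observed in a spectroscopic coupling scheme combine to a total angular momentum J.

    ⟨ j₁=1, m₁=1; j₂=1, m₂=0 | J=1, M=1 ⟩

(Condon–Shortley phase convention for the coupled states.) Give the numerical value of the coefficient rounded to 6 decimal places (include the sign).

+0.707107

j₁+j₂−J=1  J+j₁−j₂=1  J−j₁+j₂=1  j₁+j₂+J+1=4
(j₁±m₁, j₂±m₂, J±M) = (2,0,1,1,2,0)
P² = 1/2
sum k=0..0:
  [0] +1/1 = 1
S = 1
C² = P²·S² = 1/2 ; C = +0.707107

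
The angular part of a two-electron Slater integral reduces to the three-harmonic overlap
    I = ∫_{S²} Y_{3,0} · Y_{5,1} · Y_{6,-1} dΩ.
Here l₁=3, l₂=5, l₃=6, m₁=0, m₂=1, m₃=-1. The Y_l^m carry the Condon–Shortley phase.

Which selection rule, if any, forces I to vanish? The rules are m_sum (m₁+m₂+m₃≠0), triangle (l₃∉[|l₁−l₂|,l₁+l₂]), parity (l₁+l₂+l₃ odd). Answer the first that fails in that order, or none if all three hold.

azimuthal sum: 0 + 1 − 1 = 0  ✓
2 ≤ 6 ≤ 8 (triangle on l)  ✓
L = 3 + 5 + 6 = 14 (even)  ✓

none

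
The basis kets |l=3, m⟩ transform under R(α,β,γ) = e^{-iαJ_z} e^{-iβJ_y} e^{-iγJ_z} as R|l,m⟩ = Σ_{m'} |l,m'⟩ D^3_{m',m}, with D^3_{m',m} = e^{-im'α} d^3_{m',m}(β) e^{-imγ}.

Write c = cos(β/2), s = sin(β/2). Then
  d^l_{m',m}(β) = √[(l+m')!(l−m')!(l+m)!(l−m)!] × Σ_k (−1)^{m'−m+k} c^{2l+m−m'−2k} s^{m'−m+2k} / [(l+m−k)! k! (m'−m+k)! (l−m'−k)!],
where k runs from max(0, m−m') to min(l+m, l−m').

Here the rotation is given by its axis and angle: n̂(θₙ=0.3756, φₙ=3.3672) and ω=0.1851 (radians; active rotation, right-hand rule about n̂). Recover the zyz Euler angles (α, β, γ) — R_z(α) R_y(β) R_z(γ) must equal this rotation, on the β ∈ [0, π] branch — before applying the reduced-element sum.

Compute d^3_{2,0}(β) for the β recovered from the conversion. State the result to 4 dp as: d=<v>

d=0.0063

Axis–angle → zyz. n̂ = (sinθₙcosφₙ, sinθₙsinφₙ, cosθₙ) = (-0.357535, -0.082059, +0.930288), ω = 0.1851.
R = I cosω + sinω [n̂]ₓ + (1−cosω) n̂n̂ᵀ gives
  R = [+0.985101, -0.170713, -0.020784; +0.171716, +0.983033, +0.064498; +0.009421, -0.067106, +0.997701]
β = atan2(√(R₁₃²+R₂₃²), R₃₃) = 0.067816; α = atan2(R₂₃, R₁₃) mod 2π = 1.882535; γ = atan2(R₃₂, −R₃₁) mod 2π = 4.572913
d^3_{2,0}(β=0.0678) via the finite sum:
With c≡cos(β/2)=0.999425 and s≡sin(β/2)=0.033902, N=[120·1·6·6]^{1/2}=65.726707
k: max(0,(0)−(2))=0 … min(3+(0),3−(2))=1
  k=0: (−1)^2·65.7267/(12)·0.9994^4·0.0339^2 = +0.006281
  k=1: (−1)^3·65.7267/(12)·0.9994^2·0.0339^4 = -0.000007
d^3_{2,0}(0.0678) = +0.006281 -0.000007 = +0.006273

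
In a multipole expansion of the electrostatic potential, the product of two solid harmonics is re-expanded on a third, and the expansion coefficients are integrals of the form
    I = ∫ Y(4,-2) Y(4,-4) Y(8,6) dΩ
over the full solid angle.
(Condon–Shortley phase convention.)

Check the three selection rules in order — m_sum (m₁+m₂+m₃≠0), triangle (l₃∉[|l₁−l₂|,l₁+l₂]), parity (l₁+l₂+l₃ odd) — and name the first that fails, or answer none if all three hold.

none

Σmᵢ = 0  ✓
l₃∈[|l₁−l₂|,l₁+l₂]=[0,8], have l₃=8  ✓
Σlᵢ = 16 ⇒ even  ✓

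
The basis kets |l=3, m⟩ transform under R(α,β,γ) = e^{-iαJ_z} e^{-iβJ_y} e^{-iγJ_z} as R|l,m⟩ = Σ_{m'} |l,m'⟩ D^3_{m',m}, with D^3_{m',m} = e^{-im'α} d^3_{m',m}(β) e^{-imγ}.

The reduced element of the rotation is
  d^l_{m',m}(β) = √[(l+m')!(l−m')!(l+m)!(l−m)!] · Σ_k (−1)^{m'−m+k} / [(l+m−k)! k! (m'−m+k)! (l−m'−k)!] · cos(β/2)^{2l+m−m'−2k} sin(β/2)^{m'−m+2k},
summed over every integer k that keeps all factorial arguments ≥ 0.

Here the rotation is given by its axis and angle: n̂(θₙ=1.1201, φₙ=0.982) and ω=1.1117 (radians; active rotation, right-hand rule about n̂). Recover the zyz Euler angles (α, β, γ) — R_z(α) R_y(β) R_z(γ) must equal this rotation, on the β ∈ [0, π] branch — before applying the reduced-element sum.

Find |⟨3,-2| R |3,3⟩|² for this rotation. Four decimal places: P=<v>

P=0.0027

Axis–angle → zyz. n̂ = (sinθₙcosφₙ, sinθₙsinφₙ, cosθₙ) = (+0.499904, +0.748569, +0.435592), ω = 1.1117.
R = I cosω + sinω [n̂]ₓ + (1−cosω) n̂n̂ᵀ gives
  R = [+0.582300, -0.182104, +0.792316; +0.598873, +0.755178, -0.266565; -0.549798, +0.629717, +0.548798]
β = atan2(√(R₁₃²+R₂₃²), R₃₃) = 0.989871; α = atan2(R₂₃, R₁₃) mod 2π = 5.958644; γ = atan2(R₃₂, −R₃₁) mod 2π = 0.853051
D^3_{-2,3}(5.9586,0.9899,0.8531) = e^{-i·-2·5.9586}·d^3_{-2,3}(0.9899)·e^{-i·3·0.8531}. Compute d first:
c=cos(0.989871/2)=0.879999, s=sin(0.989871/2)=0.474975; N=√[1·120·720·1]=293.938769
k∈{5} keeps every argument non-negative
  k=5: (−1)^0·293.9388/(120)·0.8800^1·0.4750^5 = +0.052109
d^3_{-2,3}(0.9899) = +0.052109
|D^3_{-2,3}|² = |d^3_{-2,3}(β)|² = (+0.052109)² = 0.002715 (the z-rotation phases have unit modulus)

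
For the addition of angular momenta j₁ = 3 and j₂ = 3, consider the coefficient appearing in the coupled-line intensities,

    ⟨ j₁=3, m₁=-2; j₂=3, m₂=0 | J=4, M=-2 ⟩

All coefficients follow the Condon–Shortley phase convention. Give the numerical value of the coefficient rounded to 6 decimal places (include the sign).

+0.139573  (= +√(3/154))

j₁+j₂−J=2  J+j₁−j₂=4  J−j₁+j₂=4  j₁+j₂+J+1=11
(j₁±m₁, j₂±m₂, J±M) = (1,5,3,3,2,6)
P² = 124416/77
sum k=1..2:
  [1] −1/96 = -1/96
  [2] +1/72 = 1/72
S = 1/288
C² = P²·S² = 3/154 ; C = +0.139573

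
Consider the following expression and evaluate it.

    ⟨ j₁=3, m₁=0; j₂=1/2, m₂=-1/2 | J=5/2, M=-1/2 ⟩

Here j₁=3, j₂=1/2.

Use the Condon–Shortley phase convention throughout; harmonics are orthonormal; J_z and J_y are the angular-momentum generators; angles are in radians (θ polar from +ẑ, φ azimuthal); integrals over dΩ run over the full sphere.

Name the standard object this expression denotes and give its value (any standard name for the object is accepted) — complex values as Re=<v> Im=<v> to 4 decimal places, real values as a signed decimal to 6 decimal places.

This is a Clebsch–Gordan (vector-coupling) coefficient.
√[6·1!5!0!/7! · 3!3!0!1!2!3!] = √(432/7)
  +(−1)^0/∏(0,1,3,0,2,0)! = 1/12  (running 1/12)
⟨..|..⟩ = √(432/7)·(1/12) = +0.654654

Clebsch–Gordan coefficient, +√(3/7) ≈ +0.654654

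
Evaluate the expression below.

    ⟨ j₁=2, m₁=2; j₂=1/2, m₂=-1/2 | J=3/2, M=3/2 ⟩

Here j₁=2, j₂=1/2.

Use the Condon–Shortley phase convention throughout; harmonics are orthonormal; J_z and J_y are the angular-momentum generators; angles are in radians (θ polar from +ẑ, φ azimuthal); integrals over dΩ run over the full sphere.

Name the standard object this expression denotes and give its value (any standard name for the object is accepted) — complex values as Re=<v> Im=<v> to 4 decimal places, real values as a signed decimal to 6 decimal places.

Clebsch–Gordan coefficient, +√(4/5) ≈ +0.894427

This is a Clebsch–Gordan (vector-coupling) coefficient.
triangle: 1!×3!×0!/5! = 6/120
(j±m)!: 4!×0!×0!×1!×3!×0! = 144
prefactor² = (2J+1)×Δ×N² = 144/5
  k=0: +1/(0!×1!×0!×0!×3!×0!) = 1/6
Σ = 1/6  ⇒  CG² = 144/5×(1/6)² = 4/5
CG = +√(4/5) = +0.894427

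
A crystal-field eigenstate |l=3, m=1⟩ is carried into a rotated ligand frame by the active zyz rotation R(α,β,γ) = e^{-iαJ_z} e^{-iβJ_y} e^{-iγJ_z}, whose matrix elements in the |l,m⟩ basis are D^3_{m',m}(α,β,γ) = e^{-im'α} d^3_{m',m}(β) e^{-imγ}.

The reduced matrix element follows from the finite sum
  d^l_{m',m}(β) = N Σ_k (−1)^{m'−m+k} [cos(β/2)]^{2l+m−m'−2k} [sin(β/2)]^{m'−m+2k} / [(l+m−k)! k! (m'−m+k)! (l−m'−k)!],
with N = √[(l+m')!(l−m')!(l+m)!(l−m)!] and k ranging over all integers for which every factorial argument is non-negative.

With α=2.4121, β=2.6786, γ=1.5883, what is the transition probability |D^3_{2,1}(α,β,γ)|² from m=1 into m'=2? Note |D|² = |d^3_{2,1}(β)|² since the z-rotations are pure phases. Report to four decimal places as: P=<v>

P=0.0047

D^3_{2,1}(2.4121,2.6786,1.5883) = e^{-i·2·2.4121}·d^3_{2,1}(2.6786)·e^{-i·1·1.5883}. Compute d first:
c=cos(2.678600/2)=0.229434, s=sin(2.678600/2)=0.973324; N=√[120·1·24·2]=75.894664
k: max(0,(1)−(2))=0 … min(3+(1),3−(2))=1
  k=0: (−1)^1·75.8947/(24)·0.2294^5·0.9733^1 = -0.001957
  k=1: (−1)^2·75.8947/(12)·0.2294^3·0.9733^3 = +0.070433
d^3_{2,1}(2.6786) = -0.001957 +0.070433 = +0.068476
|D^3_{2,1}|² = |d^3_{2,1}(β)|² = (+0.068476)² = 0.004689 (the z-rotation phases have unit modulus)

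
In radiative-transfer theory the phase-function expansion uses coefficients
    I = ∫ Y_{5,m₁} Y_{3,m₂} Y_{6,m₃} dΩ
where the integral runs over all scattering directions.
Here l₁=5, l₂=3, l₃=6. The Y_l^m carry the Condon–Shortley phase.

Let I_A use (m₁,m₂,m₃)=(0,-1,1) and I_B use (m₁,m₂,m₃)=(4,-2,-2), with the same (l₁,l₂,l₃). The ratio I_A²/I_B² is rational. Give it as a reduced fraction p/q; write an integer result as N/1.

Shared (l₁,l₂,l₃)=(5,3,6): N and (l;000)² cancel in I_A²/I_B².
A: Δ = 2!·8!·4!/15! = 1/675675; Racah Σ t=0..2: t=0:+1/5760 t=1:−1/3456 t=2:+1/34560 = -1/11520; ⇒ 3j(5 3 6; 0 -1 1)² = 2/429, sgn +1
B: Δ = 2!·8!·4!/15! = 1/675675; Racah Σ t=0..1: t=0:+1/60480 t=1:−1/967680 = 1/64512; ⇒ 3j(5 3 6; 4 -2 -2)² = 15/1001, sgn +1
I_A²/I_B² = (2/429)/(15/1001) = 14/45

14/45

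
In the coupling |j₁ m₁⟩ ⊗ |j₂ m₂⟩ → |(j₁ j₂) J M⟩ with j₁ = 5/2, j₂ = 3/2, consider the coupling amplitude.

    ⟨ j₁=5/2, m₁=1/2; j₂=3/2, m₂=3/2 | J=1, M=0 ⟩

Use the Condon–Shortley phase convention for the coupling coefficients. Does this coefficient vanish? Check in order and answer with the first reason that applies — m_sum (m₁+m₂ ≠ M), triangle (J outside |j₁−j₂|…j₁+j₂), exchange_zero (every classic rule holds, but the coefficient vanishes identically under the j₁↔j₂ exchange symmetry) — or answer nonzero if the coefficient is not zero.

m_sum

m-sum: m₁+m₂ = 1/2+3/2 = 2, M = 0  ✗ ⇒ coefficient is 0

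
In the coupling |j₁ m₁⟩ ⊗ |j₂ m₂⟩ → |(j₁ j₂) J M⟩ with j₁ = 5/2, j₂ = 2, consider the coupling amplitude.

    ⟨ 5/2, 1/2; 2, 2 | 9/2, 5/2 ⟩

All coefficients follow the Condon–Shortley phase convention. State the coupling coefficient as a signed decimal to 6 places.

+0.527046

j₁+j₂−J=0  J+j₁−j₂=5  J−j₁+j₂=4  j₁+j₂+J+1=10
(j₁±m₁, j₂±m₂, J±M) = (3,2,4,0,7,2)
P² = 23040
sum k=0..0:
  [0] +1/288 = 1/288
S = 1/288
C² = P²·S² = 5/18 ; C = +0.527046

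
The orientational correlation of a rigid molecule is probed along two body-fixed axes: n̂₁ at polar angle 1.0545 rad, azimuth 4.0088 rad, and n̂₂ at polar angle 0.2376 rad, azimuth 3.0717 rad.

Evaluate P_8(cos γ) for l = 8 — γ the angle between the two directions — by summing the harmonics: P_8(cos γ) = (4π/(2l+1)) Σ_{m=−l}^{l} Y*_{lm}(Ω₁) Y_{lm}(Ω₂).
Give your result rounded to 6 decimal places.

0.214761

Summing Y*_{l m}(θ₁,φ₁)·Y_{l m}(θ₂,φ₂) over m ∈ [−8, 8]; prefactor 4π/(2·8+1) = 0.739198:
  m=-8: (0.133787, 0.102653) × (0.000004, 0.000003) = (0.000000, 0.000001)  (running Σ = (0.000000, 0.000001))
  m=-7: (-0.374266, 0.080842) × (-0.000071, -0.000038) = (0.000030, 0.000008)  (running Σ = (0.000030, 0.000009))
  m=-6: (0.203831, -0.381358) × (0.000770, 0.000343) = (0.000288, -0.000224)  (running Σ = (0.000318, -0.000214))
  m=-5: (0.048109, 0.121737) × (-0.005991, -0.002183) = (-0.000022, -0.000834)  (running Σ = (0.000295, -0.001049))
  m=-4: (0.270420, 0.091792) × (0.034367, 0.009866) = (0.008388, 0.005823)  (running Σ = (0.008683, 0.004774))
  m=-3: (-0.248125, 0.148724) × (-0.143338, -0.030503) = (0.040102, -0.013749)  (running Σ = (0.048785, -0.008975))
  m=-2: (-0.024597, 0.148989) × (0.408803, 0.057520) = (-0.018625, 0.059492)  (running Σ = (0.030160, 0.050517))
  m=-1: (-0.208242, -0.245440) × (-0.671051, -0.046978) = (0.128211, 0.174486)  (running Σ = (0.158371, 0.225003))
  m=0: (-0.105827, -0.000000) × (0.247660, 0.000000) = (-0.026209, -0.000000)  (running Σ = (0.132162, 0.225003))
  m=1: (0.208242, -0.245440) × (0.671051, -0.046978) = (0.128211, -0.174486)  (running Σ = (0.260372, 0.050517))
  m=2: (-0.024597, -0.148989) × (0.408803, -0.057520) = (-0.018625, -0.059492)  (running Σ = (0.241747, -0.008975))
  m=3: (0.248125, 0.148724) × (0.143338, -0.030503) = (0.040102, 0.013749)  (running Σ = (0.281850, 0.004774))
  m=4: (0.270420, -0.091792) × (0.034367, -0.009866) = (0.008388, -0.005823)  (running Σ = (0.290238, -0.001049))
  m=5: (-0.048109, 0.121737) × (0.005991, -0.002183) = (-0.000022, 0.000834)  (running Σ = (0.290215, -0.000214))
  m=6: (0.203831, 0.381358) × (0.000770, -0.000343) = (0.000288, 0.000224)  (running Σ = (0.290503, 0.000009))
  m=7: (0.374266, 0.080842) × (0.000071, -0.000038) = (0.000030, -0.000008)  (running Σ = (0.290532, 0.000001))
  m=8: (0.133787, -0.102653) × (0.000004, -0.000003) = (0.000000, -0.000001)  (running Σ = (0.290533, -0.000000))
Accumulated sum (0.290533, -0.000000); after 4π/(2l+1) scaling, (0.214761, -0.000000) ⇒ P_8 = 0.214761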